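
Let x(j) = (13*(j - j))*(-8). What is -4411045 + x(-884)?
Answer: -4411045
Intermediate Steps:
x(j) = 0 (x(j) = (13*0)*(-8) = 0*(-8) = 0)
-4411045 + x(-884) = -4411045 + 0 = -4411045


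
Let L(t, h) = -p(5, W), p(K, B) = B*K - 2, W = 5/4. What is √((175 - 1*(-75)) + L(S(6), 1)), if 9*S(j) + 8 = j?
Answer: √983/2 ≈ 15.676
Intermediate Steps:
W = 5/4 (W = 5*(¼) = 5/4 ≈ 1.2500)
S(j) = -8/9 + j/9
p(K, B) = -2 + B*K
L(t, h) = -17/4 (L(t, h) = -(-2 + (5/4)*5) = -(-2 + 25/4) = -1*17/4 = -17/4)
√((175 - 1*(-75)) + L(S(6), 1)) = √((175 - 1*(-75)) - 17/4) = √((175 + 75) - 17/4) = √(250 - 17/4) = √(983/4) = √983/2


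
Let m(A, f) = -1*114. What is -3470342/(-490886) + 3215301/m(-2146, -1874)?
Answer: -262991771283/9326834 ≈ -28197.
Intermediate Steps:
m(A, f) = -114
-3470342/(-490886) + 3215301/m(-2146, -1874) = -3470342/(-490886) + 3215301/(-114) = -3470342*(-1/490886) + 3215301*(-1/114) = 1735171/245443 - 1071767/38 = -262991771283/9326834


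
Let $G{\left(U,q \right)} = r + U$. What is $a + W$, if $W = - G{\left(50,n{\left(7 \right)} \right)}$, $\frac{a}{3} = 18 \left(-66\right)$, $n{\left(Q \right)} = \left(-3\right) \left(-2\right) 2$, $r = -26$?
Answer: $-3588$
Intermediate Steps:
$n{\left(Q \right)} = 12$ ($n{\left(Q \right)} = 6 \cdot 2 = 12$)
$G{\left(U,q \right)} = -26 + U$
$a = -3564$ ($a = 3 \cdot 18 \left(-66\right) = 3 \left(-1188\right) = -3564$)
$W = -24$ ($W = - (-26 + 50) = \left(-1\right) 24 = -24$)
$a + W = -3564 - 24 = -3588$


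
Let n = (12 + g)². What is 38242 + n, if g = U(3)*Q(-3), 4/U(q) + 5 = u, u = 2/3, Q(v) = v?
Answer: 6499762/169 ≈ 38460.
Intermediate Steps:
u = ⅔ (u = 2*(⅓) = ⅔ ≈ 0.66667)
U(q) = -12/13 (U(q) = 4/(-5 + ⅔) = 4/(-13/3) = 4*(-3/13) = -12/13)
g = 36/13 (g = -12/13*(-3) = 36/13 ≈ 2.7692)
n = 36864/169 (n = (12 + 36/13)² = (192/13)² = 36864/169 ≈ 218.13)
38242 + n = 38242 + 36864/169 = 6499762/169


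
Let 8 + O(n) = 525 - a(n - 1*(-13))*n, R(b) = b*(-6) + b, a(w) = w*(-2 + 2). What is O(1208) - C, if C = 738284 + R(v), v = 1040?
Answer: -732567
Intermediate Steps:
a(w) = 0 (a(w) = w*0 = 0)
R(b) = -5*b (R(b) = -6*b + b = -5*b)
C = 733084 (C = 738284 - 5*1040 = 738284 - 5200 = 733084)
O(n) = 517 (O(n) = -8 + (525 - 0*n) = -8 + (525 - 1*0) = -8 + (525 + 0) = -8 + 525 = 517)
O(1208) - C = 517 - 1*733084 = 517 - 733084 = -732567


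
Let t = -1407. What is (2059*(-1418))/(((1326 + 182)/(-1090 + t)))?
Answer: 125696483/26 ≈ 4.8345e+6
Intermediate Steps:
(2059*(-1418))/(((1326 + 182)/(-1090 + t))) = (2059*(-1418))/(((1326 + 182)/(-1090 - 1407))) = -2919662/(1508/(-2497)) = -2919662/((-1/2497*1508)) = -2919662/(-1508/2497) = -2919662*(-2497/1508) = 125696483/26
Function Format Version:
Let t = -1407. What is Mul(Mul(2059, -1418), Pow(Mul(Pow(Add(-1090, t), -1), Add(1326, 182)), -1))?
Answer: Rational(125696483, 26) ≈ 4.8345e+6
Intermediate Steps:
Mul(Mul(2059, -1418), Pow(Mul(Pow(Add(-1090, t), -1), Add(1326, 182)), -1)) = Mul(Mul(2059, -1418), Pow(Mul(Pow(Add(-1090, -1407), -1), Add(1326, 182)), -1)) = Mul(-2919662, Pow(Mul(Pow(-2497, -1), 1508), -1)) = Mul(-2919662, Pow(Mul(Rational(-1, 2497), 1508), -1)) = Mul(-2919662, Pow(Rational(-1508, 2497), -1)) = Mul(-2919662, Rational(-2497, 1508)) = Rational(125696483, 26)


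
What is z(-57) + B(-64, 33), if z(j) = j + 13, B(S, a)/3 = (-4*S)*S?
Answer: -49196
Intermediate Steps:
B(S, a) = -12*S**2 (B(S, a) = 3*((-4*S)*S) = 3*(-4*S**2) = -12*S**2)
z(j) = 13 + j
z(-57) + B(-64, 33) = (13 - 57) - 12*(-64)**2 = -44 - 12*4096 = -44 - 49152 = -49196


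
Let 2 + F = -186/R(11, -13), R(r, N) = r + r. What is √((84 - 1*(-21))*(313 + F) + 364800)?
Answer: 64*√11715/11 ≈ 629.74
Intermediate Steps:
R(r, N) = 2*r
F = -115/11 (F = -2 - 186/(2*11) = -2 - 186/22 = -2 - 186*1/22 = -2 - 93/11 = -115/11 ≈ -10.455)
√((84 - 1*(-21))*(313 + F) + 364800) = √((84 - 1*(-21))*(313 - 115/11) + 364800) = √((84 + 21)*(3328/11) + 364800) = √(105*(3328/11) + 364800) = √(349440/11 + 364800) = √(4362240/11) = 64*√11715/11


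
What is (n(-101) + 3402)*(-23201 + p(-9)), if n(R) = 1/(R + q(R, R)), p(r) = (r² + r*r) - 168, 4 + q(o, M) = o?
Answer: -16263720877/206 ≈ -7.8950e+7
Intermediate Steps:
q(o, M) = -4 + o
p(r) = -168 + 2*r² (p(r) = (r² + r²) - 168 = 2*r² - 168 = -168 + 2*r²)
n(R) = 1/(-4 + 2*R) (n(R) = 1/(R + (-4 + R)) = 1/(-4 + 2*R))
(n(-101) + 3402)*(-23201 + p(-9)) = (1/(2*(-2 - 101)) + 3402)*(-23201 + (-168 + 2*(-9)²)) = ((½)/(-103) + 3402)*(-23201 + (-168 + 2*81)) = ((½)*(-1/103) + 3402)*(-23201 + (-168 + 162)) = (-1/206 + 3402)*(-23201 - 6) = (700811/206)*(-23207) = -16263720877/206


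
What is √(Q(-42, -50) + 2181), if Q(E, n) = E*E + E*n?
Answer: √6045 ≈ 77.750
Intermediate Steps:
Q(E, n) = E² + E*n
√(Q(-42, -50) + 2181) = √(-42*(-42 - 50) + 2181) = √(-42*(-92) + 2181) = √(3864 + 2181) = √6045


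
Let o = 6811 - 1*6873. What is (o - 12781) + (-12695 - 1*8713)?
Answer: -34251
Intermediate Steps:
o = -62 (o = 6811 - 6873 = -62)
(o - 12781) + (-12695 - 1*8713) = (-62 - 12781) + (-12695 - 1*8713) = -12843 + (-12695 - 8713) = -12843 - 21408 = -34251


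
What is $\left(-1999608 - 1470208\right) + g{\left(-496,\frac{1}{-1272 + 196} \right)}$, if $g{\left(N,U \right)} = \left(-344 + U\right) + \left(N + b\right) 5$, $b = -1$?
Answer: $- \frac{3736566021}{1076} \approx -3.4726 \cdot 10^{6}$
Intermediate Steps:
$g{\left(N,U \right)} = -349 + U + 5 N$ ($g{\left(N,U \right)} = \left(-344 + U\right) + \left(N - 1\right) 5 = \left(-344 + U\right) + \left(-1 + N\right) 5 = \left(-344 + U\right) + \left(-5 + 5 N\right) = -349 + U + 5 N$)
$\left(-1999608 - 1470208\right) + g{\left(-496,\frac{1}{-1272 + 196} \right)} = \left(-1999608 - 1470208\right) + \left(-349 + \frac{1}{-1272 + 196} + 5 \left(-496\right)\right) = \left(-1999608 - 1470208\right) - \left(2829 + \frac{1}{1076}\right) = -3469816 - \frac{3044005}{1076} = - \frac{3736566021}{1076}$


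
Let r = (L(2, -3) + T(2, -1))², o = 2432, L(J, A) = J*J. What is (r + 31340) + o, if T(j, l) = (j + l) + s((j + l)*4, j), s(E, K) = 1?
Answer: 33808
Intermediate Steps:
T(j, l) = 1 + j + l (T(j, l) = (j + l) + 1 = 1 + j + l)
L(J, A) = J²
r = 36 (r = (2² + (1 + 2 - 1))² = (4 + 2)² = 6² = 36)
(r + 31340) + o = (36 + 31340) + 2432 = 31376 + 2432 = 33808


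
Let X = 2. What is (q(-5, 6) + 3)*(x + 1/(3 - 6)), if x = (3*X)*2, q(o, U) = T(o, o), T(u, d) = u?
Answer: -70/3 ≈ -23.333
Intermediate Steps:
q(o, U) = o
x = 12 (x = (3*2)*2 = 6*2 = 12)
(q(-5, 6) + 3)*(x + 1/(3 - 6)) = (-5 + 3)*(12 + 1/(3 - 6)) = -2*(12 + 1/(-3)) = -2*(12 - ⅓) = -2*35/3 = -70/3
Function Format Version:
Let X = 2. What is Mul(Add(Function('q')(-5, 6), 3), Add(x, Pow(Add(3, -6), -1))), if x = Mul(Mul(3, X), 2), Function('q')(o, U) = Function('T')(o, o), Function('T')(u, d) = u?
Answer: Rational(-70, 3) ≈ -23.333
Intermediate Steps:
Function('q')(o, U) = o
x = 12 (x = Mul(Mul(3, 2), 2) = Mul(6, 2) = 12)
Mul(Add(Function('q')(-5, 6), 3), Add(x, Pow(Add(3, -6), -1))) = Mul(Add(-5, 3), Add(12, Pow(Add(3, -6), -1))) = Mul(-2, Add(12, Pow(-3, -1))) = Mul(-2, Add(12, Rational(-1, 3))) = Mul(-2, Rational(35, 3)) = Rational(-70, 3)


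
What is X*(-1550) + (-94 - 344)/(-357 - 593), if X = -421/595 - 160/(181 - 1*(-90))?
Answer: 30825162281/15318275 ≈ 2012.3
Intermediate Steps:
X = -209291/161245 (X = -421*1/595 - 160/(181 + 90) = -421/595 - 160/271 = -209291/161245 ≈ -1.2980)
X*(-1550) + (-94 - 344)/(-357 - 593) = -209291/161245*(-1550) + (-94 - 344)/(-357 - 593) = 64880210/32249 - 438/(-950) = 64880210/32249 - 438*(-1/950) = 64880210/32249 + 219/475 = 30825162281/15318275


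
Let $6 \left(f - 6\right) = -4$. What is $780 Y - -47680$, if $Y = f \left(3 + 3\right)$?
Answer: $72640$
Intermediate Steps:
$f = \frac{16}{3}$ ($f = 6 + \frac{1}{6} \left(-4\right) = 6 - \frac{2}{3} = \frac{16}{3} \approx 5.3333$)
$Y = 32$ ($Y = \frac{16 \left(3 + 3\right)}{3} = \frac{16}{3} \cdot 6 = 32$)
$780 Y - -47680 = 780 \cdot 32 - -47680 = 24960 + 47680 = 72640$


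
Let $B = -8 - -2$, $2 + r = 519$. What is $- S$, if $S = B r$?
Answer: $3102$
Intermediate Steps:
$r = 517$ ($r = -2 + 519 = 517$)
$B = -6$ ($B = -8 + 2 = -6$)
$S = -3102$ ($S = \left(-6\right) 517 = -3102$)
$- S = \left(-1\right) \left(-3102\right) = 3102$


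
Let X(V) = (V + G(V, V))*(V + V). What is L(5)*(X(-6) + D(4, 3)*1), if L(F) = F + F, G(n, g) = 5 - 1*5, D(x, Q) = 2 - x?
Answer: 700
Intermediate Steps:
G(n, g) = 0 (G(n, g) = 5 - 5 = 0)
L(F) = 2*F
X(V) = 2*V**2 (X(V) = (V + 0)*(V + V) = V*(2*V) = 2*V**2)
L(5)*(X(-6) + D(4, 3)*1) = (2*5)*(2*(-6)**2 + (2 - 1*4)*1) = 10*(2*36 + (2 - 4)*1) = 10*(72 - 2*1) = 10*(72 - 2) = 10*70 = 700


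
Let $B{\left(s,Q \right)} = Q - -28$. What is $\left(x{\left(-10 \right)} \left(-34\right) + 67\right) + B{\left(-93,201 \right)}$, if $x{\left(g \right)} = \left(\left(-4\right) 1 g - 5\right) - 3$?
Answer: $-792$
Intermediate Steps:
$x{\left(g \right)} = -8 - 4 g$ ($x{\left(g \right)} = \left(- 4 g - 5\right) - 3 = \left(-5 - 4 g\right) - 3 = -8 - 4 g$)
$B{\left(s,Q \right)} = 28 + Q$ ($B{\left(s,Q \right)} = Q + 28 = 28 + Q$)
$\left(x{\left(-10 \right)} \left(-34\right) + 67\right) + B{\left(-93,201 \right)} = \left(\left(-8 - -40\right) \left(-34\right) + 67\right) + \left(28 + 201\right) = \left(\left(-8 + 40\right) \left(-34\right) + 67\right) + 229 = \left(32 \left(-34\right) + 67\right) + 229 = \left(-1088 + 67\right) + 229 = -1021 + 229 = -792$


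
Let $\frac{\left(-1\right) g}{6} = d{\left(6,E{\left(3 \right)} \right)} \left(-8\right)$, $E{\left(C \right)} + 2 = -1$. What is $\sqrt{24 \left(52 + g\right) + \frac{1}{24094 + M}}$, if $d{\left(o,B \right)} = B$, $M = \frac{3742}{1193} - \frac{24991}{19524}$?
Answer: $\frac{14 i \sqrt{3548511485953443589262631}}{561243872953} \approx 46.989 i$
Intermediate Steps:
$M = \frac{43244545}{23292132}$ ($M = 3742 \cdot \frac{1}{1193} - \frac{24991}{19524} = \frac{3742}{1193} - \frac{24991}{19524} = \frac{43244545}{23292132} \approx 1.8566$)
$E{\left(C \right)} = -3$ ($E{\left(C \right)} = -2 - 1 = -3$)
$g = -144$ ($g = - 6 \left(\left(-3\right) \left(-8\right)\right) = \left(-6\right) 24 = -144$)
$\sqrt{24 \left(52 + g\right) + \frac{1}{24094 + M}} = \sqrt{24 \left(52 - 144\right) + \frac{1}{24094 + \frac{43244545}{23292132}}} = \sqrt{24 \left(-92\right) + \frac{1}{\frac{561243872953}{23292132}}} = \sqrt{-2208 + \frac{23292132}{561243872953}} = \sqrt{- \frac{1239226448188092}{561243872953}} = \frac{14 i \sqrt{3548511485953443589262631}}{561243872953}$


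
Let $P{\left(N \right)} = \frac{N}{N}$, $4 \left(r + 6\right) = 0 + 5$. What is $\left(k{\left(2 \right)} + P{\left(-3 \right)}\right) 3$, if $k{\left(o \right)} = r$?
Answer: $- \frac{45}{4} \approx -11.25$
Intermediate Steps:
$r = - \frac{19}{4}$ ($r = -6 + \frac{0 + 5}{4} = -6 + \frac{1}{4} \cdot 5 = -6 + \frac{5}{4} = - \frac{19}{4} \approx -4.75$)
$k{\left(o \right)} = - \frac{19}{4}$
$P{\left(N \right)} = 1$
$\left(k{\left(2 \right)} + P{\left(-3 \right)}\right) 3 = \left(- \frac{19}{4} + 1\right) 3 = \left(- \frac{15}{4}\right) 3 = - \frac{45}{4}$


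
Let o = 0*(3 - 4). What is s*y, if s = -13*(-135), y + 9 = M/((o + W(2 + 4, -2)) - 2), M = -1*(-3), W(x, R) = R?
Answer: -68445/4 ≈ -17111.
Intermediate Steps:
o = 0 (o = 0*(-1) = 0)
M = 3
y = -39/4 (y = -9 + 3/((0 - 2) - 2) = -9 + 3/(-2 - 2) = -9 + 3/(-4) = -9 + 3*(-1/4) = -9 - 3/4 = -39/4 ≈ -9.7500)
s = 1755
s*y = 1755*(-39/4) = -68445/4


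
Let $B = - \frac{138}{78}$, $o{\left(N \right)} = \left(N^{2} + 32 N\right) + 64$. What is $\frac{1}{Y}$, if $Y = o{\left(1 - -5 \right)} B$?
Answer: $- \frac{13}{6716} \approx -0.0019357$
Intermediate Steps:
$o{\left(N \right)} = 64 + N^{2} + 32 N$
$B = - \frac{23}{13}$ ($B = \left(-138\right) \frac{1}{78} = - \frac{23}{13} \approx -1.7692$)
$Y = - \frac{6716}{13}$ ($Y = \left(64 + \left(1 - -5\right)^{2} + 32 \left(1 - -5\right)\right) \left(- \frac{23}{13}\right) = \left(64 + \left(1 + 5\right)^{2} + 32 \left(1 + 5\right)\right) \left(- \frac{23}{13}\right) = \left(64 + 6^{2} + 32 \cdot 6\right) \left(- \frac{23}{13}\right) = \left(64 + 36 + 192\right) \left(- \frac{23}{13}\right) = 292 \left(- \frac{23}{13}\right) = - \frac{6716}{13} \approx -516.62$)
$\frac{1}{Y} = \frac{1}{- \frac{6716}{13}} = - \frac{13}{6716}$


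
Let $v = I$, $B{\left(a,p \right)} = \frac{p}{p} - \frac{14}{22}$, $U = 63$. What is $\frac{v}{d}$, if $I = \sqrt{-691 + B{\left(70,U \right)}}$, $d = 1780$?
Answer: $\frac{i \sqrt{83567}}{19580} \approx 0.014764 i$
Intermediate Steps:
$B{\left(a,p \right)} = \frac{4}{11}$ ($B{\left(a,p \right)} = 1 - \frac{7}{11} = \frac{4}{11}$)
$I = \frac{i \sqrt{83567}}{11}$ ($I = \sqrt{-691 + \frac{4}{11}} = \sqrt{- \frac{7597}{11}} = \frac{i \sqrt{83567}}{11} \approx 26.28 i$)
$v = \frac{i \sqrt{83567}}{11} \approx 26.28 i$
$\frac{v}{d} = \frac{\frac{1}{11} i \sqrt{83567}}{1780} = \frac{i \sqrt{83567}}{11} \cdot \frac{1}{1780} = \frac{i \sqrt{83567}}{19580}$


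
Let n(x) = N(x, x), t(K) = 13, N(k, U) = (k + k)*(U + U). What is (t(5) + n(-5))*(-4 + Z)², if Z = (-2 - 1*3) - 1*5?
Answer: 22148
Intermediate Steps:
N(k, U) = 4*U*k (N(k, U) = (2*k)*(2*U) = 4*U*k)
n(x) = 4*x² (n(x) = 4*x*x = 4*x²)
Z = -10 (Z = (-2 - 3) - 5 = -5 - 5 = -10)
(t(5) + n(-5))*(-4 + Z)² = (13 + 4*(-5)²)*(-4 - 10)² = (13 + 4*25)*(-14)² = (13 + 100)*196 = 113*196 = 22148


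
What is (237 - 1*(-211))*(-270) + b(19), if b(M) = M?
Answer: -120941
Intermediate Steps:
(237 - 1*(-211))*(-270) + b(19) = (237 - 1*(-211))*(-270) + 19 = (237 + 211)*(-270) + 19 = 448*(-270) + 19 = -120960 + 19 = -120941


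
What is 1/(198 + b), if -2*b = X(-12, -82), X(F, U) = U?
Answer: 1/239 ≈ 0.0041841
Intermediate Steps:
b = 41 (b = -½*(-82) = 41)
1/(198 + b) = 1/(198 + 41) = 1/239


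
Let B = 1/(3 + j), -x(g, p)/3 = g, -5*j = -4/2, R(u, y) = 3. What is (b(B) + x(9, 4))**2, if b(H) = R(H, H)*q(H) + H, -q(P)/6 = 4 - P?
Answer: 2521744/289 ≈ 8725.8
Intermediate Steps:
j = 2/5 (j = -(-4)/(5*2) = -1/5*(-2) = 2/5 ≈ 0.40000)
x(g, p) = -3*g
q(P) = -24 + 6*P (q(P) = -6*(4 - P) = -24 + 6*P)
B = 5/17 (B = 1/(3 + 2/5) = 1/(17/5) = 5/17 ≈ 0.29412)
b(H) = -72 + 19*H (b(H) = 3*(-24 + 6*H) + H = (-72 + 18*H) + H = -72 + 19*H)
(b(B) + x(9, 4))**2 = ((-72 + 19*(5/17)) - 3*9)**2 = ((-72 + 95/17) - 27)**2 = (-1129/17 - 27)**2 = (-1588/17)**2 = 2521744/289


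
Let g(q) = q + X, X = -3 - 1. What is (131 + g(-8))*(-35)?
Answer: -4165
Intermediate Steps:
X = -4
g(q) = -4 + q (g(q) = q - 4 = -4 + q)
(131 + g(-8))*(-35) = (131 + (-4 - 8))*(-35) = (131 - 12)*(-35) = 119*(-35) = -4165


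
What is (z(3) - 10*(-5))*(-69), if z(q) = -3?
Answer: -3243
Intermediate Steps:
(z(3) - 10*(-5))*(-69) = (-3 - 10*(-5))*(-69) = (-3 + 50)*(-69) = 47*(-69) = -3243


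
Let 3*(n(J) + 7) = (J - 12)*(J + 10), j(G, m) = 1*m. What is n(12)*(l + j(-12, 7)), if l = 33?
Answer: -280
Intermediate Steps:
j(G, m) = m
n(J) = -7 + (-12 + J)*(10 + J)/3 (n(J) = -7 + ((J - 12)*(J + 10))/3 = -7 + ((-12 + J)*(10 + J))/3 = -7 + (-12 + J)*(10 + J)/3)
n(12)*(l + j(-12, 7)) = (-47 - ⅔*12 + (⅓)*12²)*(33 + 7) = (-47 - 8 + (⅓)*144)*40 = (-47 - 8 + 48)*40 = -7*40 = -280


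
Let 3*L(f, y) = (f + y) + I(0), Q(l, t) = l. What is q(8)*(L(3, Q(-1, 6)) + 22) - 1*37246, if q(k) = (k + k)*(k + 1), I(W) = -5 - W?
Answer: -34222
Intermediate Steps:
q(k) = 2*k*(1 + k) (q(k) = (2*k)*(1 + k) = 2*k*(1 + k))
L(f, y) = -5/3 + f/3 + y/3 (L(f, y) = ((f + y) + (-5 - 1*0))/3 = ((f + y) + (-5 + 0))/3 = ((f + y) - 5)/3 = (-5 + f + y)/3 = -5/3 + f/3 + y/3)
q(8)*(L(3, Q(-1, 6)) + 22) - 1*37246 = (2*8*(1 + 8))*((-5/3 + (1/3)*3 + (1/3)*(-1)) + 22) - 1*37246 = (2*8*9)*((-5/3 + 1 - 1/3) + 22) - 37246 = 144*(-1 + 22) - 37246 = 144*21 - 37246 = 3024 - 37246 = -34222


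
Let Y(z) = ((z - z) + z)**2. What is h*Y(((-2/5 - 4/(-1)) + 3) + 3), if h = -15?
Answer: -6912/5 ≈ -1382.4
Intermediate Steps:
Y(z) = z**2 (Y(z) = (0 + z)**2 = z**2)
h*Y(((-2/5 - 4/(-1)) + 3) + 3) = -15*(((-2/5 - 4/(-1)) + 3) + 3)**2 = -15*(((-2*1/5 - 4*(-1)) + 3) + 3)**2 = -15*(((-2/5 + 4) + 3) + 3)**2 = -15*((18/5 + 3) + 3)**2 = -15*(33/5 + 3)**2 = -15*(48/5)**2 = -15*2304/25 = -6912/5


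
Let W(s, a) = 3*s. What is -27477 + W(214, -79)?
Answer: -26835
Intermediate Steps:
-27477 + W(214, -79) = -27477 + 3*214 = -27477 + 642 = -26835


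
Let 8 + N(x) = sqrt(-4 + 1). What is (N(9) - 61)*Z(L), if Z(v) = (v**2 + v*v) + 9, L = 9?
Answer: -11799 + 171*I*sqrt(3) ≈ -11799.0 + 296.18*I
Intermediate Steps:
N(x) = -8 + I*sqrt(3) (N(x) = -8 + sqrt(-4 + 1) = -8 + sqrt(-3) = -8 + I*sqrt(3))
Z(v) = 9 + 2*v**2 (Z(v) = (v**2 + v**2) + 9 = 2*v**2 + 9 = 9 + 2*v**2)
(N(9) - 61)*Z(L) = ((-8 + I*sqrt(3)) - 61)*(9 + 2*9**2) = (-69 + I*sqrt(3))*(9 + 2*81) = (-69 + I*sqrt(3))*(9 + 162) = (-69 + I*sqrt(3))*171 = -11799 + 171*I*sqrt(3)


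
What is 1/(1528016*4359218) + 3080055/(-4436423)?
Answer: -20516107295095435417/29550813305102947424 ≈ -0.69427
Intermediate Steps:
1/(1528016*4359218) + 3080055/(-4436423) = (1/1528016)*(1/4359218) + 3080055*(-1/4436423) = 1/6660954851488 - 3080055/4436423 = -20516107295095435417/29550813305102947424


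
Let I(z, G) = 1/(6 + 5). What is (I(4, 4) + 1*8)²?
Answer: 7921/121 ≈ 65.463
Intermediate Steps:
I(z, G) = 1/11
(I(4, 4) + 1*8)² = (1/11 + 1*8)² = (1/11 + 8)² = (89/11)² = 7921/121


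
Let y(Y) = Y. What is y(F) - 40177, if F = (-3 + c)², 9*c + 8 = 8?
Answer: -40168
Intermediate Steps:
c = 0 (c = -8/9 + (⅑)*8 = -8/9 + 8/9 = 0)
F = 9 (F = (-3 + 0)² = (-3)² = 9)
y(F) - 40177 = 9 - 40177 = -40168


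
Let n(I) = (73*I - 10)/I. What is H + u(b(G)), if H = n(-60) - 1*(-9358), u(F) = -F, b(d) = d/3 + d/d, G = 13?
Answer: 56555/6 ≈ 9425.8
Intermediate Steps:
b(d) = 1 + d/3 (b(d) = d*(⅓) + 1 = d/3 + 1 = 1 + d/3)
n(I) = (-10 + 73*I)/I
H = 56587/6 (H = (73 - 10/(-60)) - 1*(-9358) = (73 - 10*(-1/60)) + 9358 = (73 + ⅙) + 9358 = 439/6 + 9358 = 56587/6 ≈ 9431.2)
H + u(b(G)) = 56587/6 - (1 + (⅓)*13) = 56587/6 - (1 + 13/3) = 56587/6 - 1*16/3 = 56587/6 - 16/3 = 56555/6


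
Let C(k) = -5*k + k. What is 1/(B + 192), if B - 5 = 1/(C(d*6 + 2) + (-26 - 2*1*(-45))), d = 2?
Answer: 8/1577 ≈ 0.0050729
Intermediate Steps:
C(k) = -4*k
B = 41/8 (B = 5 + 1/(-4*(2*6 + 2) + (-26 - 2*1*(-45))) = 5 + 1/(-4*(12 + 2) + (-26 - 2*(-45))) = 5 + 1/(-4*14 + (-26 + 90)) = 5 + 1/(-56 + 64) = 5 + 1/8 = 5 + ⅛ = 41/8 ≈ 5.1250)
1/(B + 192) = 1/(41/8 + 192) = 1/(1577/8) = 8/1577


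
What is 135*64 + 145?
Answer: 8785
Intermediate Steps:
135*64 + 145 = 8640 + 145 = 8785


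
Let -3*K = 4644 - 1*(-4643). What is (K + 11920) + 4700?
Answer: 40573/3 ≈ 13524.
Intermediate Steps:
K = -9287/3 (K = -(4644 - 1*(-4643))/3 = -(4644 + 4643)/3 = -1/3*9287 = -9287/3 ≈ -3095.7)
(K + 11920) + 4700 = (-9287/3 + 11920) + 4700 = 26473/3 + 4700 = 40573/3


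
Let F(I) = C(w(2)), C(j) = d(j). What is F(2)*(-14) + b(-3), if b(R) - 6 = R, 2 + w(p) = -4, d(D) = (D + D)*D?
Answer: -1005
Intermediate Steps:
d(D) = 2*D² (d(D) = (2*D)*D = 2*D²)
w(p) = -6 (w(p) = -2 - 4 = -6)
C(j) = 2*j²
F(I) = 72 (F(I) = 2*(-6)² = 2*36 = 72)
b(R) = 6 + R
F(2)*(-14) + b(-3) = 72*(-14) + (6 - 3) = -1008 + 3 = -1005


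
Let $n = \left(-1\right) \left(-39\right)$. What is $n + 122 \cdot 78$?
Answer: $9555$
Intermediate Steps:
$n = 39$
$n + 122 \cdot 78 = 39 + 122 \cdot 78 = 39 + 9516 = 9555$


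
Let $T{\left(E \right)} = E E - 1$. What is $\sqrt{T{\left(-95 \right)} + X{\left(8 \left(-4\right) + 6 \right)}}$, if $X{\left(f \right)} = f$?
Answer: $\sqrt{8998} \approx 94.858$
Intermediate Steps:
$T{\left(E \right)} = -1 + E^{2}$ ($T{\left(E \right)} = E^{2} - 1 = -1 + E^{2}$)
$\sqrt{T{\left(-95 \right)} + X{\left(8 \left(-4\right) + 6 \right)}} = \sqrt{\left(-1 + \left(-95\right)^{2}\right) + \left(8 \left(-4\right) + 6\right)} = \sqrt{\left(-1 + 9025\right) + \left(-32 + 6\right)} = \sqrt{9024 - 26} = \sqrt{8998}$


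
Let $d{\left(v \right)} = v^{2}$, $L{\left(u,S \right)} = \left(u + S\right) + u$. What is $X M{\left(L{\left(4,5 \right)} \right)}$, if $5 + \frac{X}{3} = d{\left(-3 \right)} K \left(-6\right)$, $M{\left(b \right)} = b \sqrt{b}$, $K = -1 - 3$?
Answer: $8229 \sqrt{13} \approx 29670.0$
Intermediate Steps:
$L{\left(u,S \right)} = S + 2 u$ ($L{\left(u,S \right)} = \left(S + u\right) + u = S + 2 u$)
$K = -4$
$M{\left(b \right)} = b^{\frac{3}{2}}$
$X = 633$ ($X = -15 + 3 \left(-3\right)^{2} \left(-4\right) \left(-6\right) = -15 + 3 \cdot 9 \left(-4\right) \left(-6\right) = -15 + 3 \left(\left(-36\right) \left(-6\right)\right) = -15 + 3 \cdot 216 = -15 + 648 = 633$)
$X M{\left(L{\left(4,5 \right)} \right)} = 633 \left(5 + 2 \cdot 4\right)^{\frac{3}{2}} = 633 \left(5 + 8\right)^{\frac{3}{2}} = 633 \cdot 13^{\frac{3}{2}} = 633 \cdot 13 \sqrt{13} = 8229 \sqrt{13}$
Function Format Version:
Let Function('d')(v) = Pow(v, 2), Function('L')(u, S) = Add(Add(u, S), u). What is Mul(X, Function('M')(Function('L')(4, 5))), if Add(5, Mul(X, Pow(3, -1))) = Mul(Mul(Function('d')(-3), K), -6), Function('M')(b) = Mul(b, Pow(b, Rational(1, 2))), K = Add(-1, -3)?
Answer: Mul(8229, Pow(13, Rational(1, 2))) ≈ 29670.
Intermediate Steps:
Function('L')(u, S) = Add(S, Mul(2, u)) (Function('L')(u, S) = Add(Add(S, u), u) = Add(S, Mul(2, u)))
K = -4
Function('M')(b) = Pow(b, Rational(3, 2))
X = 633 (X = Add(-15, Mul(3, Mul(Mul(Pow(-3, 2), -4), -6))) = Add(-15, Mul(3, Mul(Mul(9, -4), -6))) = Add(-15, Mul(3, Mul(-36, -6))) = Add(-15, Mul(3, 216)) = Add(-15, 648) = 633)
Mul(X, Function('M')(Function('L')(4, 5))) = Mul(633, Pow(Add(5, Mul(2, 4)), Rational(3, 2))) = Mul(633, Pow(Add(5, 8), Rational(3, 2))) = Mul(633, Pow(13, Rational(3, 2))) = Mul(633, Mul(13, Pow(13, Rational(1, 2)))) = Mul(8229, Pow(13, Rational(1, 2)))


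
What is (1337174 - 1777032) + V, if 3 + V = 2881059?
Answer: 2441198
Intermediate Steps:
V = 2881056 (V = -3 + 2881059 = 2881056)
(1337174 - 1777032) + V = (1337174 - 1777032) + 2881056 = -439858 + 2881056 = 2441198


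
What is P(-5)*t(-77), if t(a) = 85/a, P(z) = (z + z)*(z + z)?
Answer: -8500/77 ≈ -110.39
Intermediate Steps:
P(z) = 4*z**2 (P(z) = (2*z)*(2*z) = 4*z**2)
P(-5)*t(-77) = (4*(-5)**2)*(85/(-77)) = (4*25)*(85*(-1/77)) = 100*(-85/77) = -8500/77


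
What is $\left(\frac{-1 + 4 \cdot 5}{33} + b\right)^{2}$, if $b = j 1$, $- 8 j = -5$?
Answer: $\frac{100489}{69696} \approx 1.4418$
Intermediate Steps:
$j = \frac{5}{8}$ ($j = \left(- \frac{1}{8}\right) \left(-5\right) = \frac{5}{8} \approx 0.625$)
$b = \frac{5}{8}$ ($b = \frac{5}{8} \cdot 1 = \frac{5}{8} \approx 0.625$)
$\left(\frac{-1 + 4 \cdot 5}{33} + b\right)^{2} = \left(\frac{-1 + 4 \cdot 5}{33} + \frac{5}{8}\right)^{2} = \left(\left(-1 + 20\right) \frac{1}{33} + \frac{5}{8}\right)^{2} = \left(19 \cdot \frac{1}{33} + \frac{5}{8}\right)^{2} = \left(\frac{19}{33} + \frac{5}{8}\right)^{2} = \left(\frac{317}{264}\right)^{2} = \frac{100489}{69696}$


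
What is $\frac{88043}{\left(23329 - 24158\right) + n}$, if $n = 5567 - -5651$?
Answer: $\frac{88043}{10389} \approx 8.4746$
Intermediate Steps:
$n = 11218$ ($n = 5567 + 5651 = 11218$)
$\frac{88043}{\left(23329 - 24158\right) + n} = \frac{88043}{\left(23329 - 24158\right) + 11218} = \frac{88043}{-829 + 11218} = \frac{88043}{10389}$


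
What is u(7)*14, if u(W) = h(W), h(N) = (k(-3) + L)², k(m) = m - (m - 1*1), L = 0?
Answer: 14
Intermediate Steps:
k(m) = 1 (k(m) = m - (m - 1) = m - (-1 + m) = m + (1 - m) = 1)
h(N) = 1 (h(N) = (1 + 0)² = 1² = 1)
u(W) = 1
u(7)*14 = 1*14 = 14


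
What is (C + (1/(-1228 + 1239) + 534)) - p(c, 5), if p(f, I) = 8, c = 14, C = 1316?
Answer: 20263/11 ≈ 1842.1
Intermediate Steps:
(C + (1/(-1228 + 1239) + 534)) - p(c, 5) = (1316 + (1/(-1228 + 1239) + 534)) - 1*8 = (1316 + (1/11 + 534)) - 8 = (1316 + 5875/11) - 8 = 20351/11 - 8 = 20263/11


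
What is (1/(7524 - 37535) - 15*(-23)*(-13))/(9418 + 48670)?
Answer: -16824917/217909871 ≈ -0.077210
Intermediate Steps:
(1/(7524 - 37535) - 15*(-23)*(-13))/(9418 + 48670) = (1/(-30011) + 345*(-13))/58088 = (-1/30011 - 4485)*(1/58088) = -134599336/30011*1/58088 = -16824917/217909871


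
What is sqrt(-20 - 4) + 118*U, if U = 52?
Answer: 6136 + 2*I*sqrt(6) ≈ 6136.0 + 4.899*I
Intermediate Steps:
sqrt(-20 - 4) + 118*U = sqrt(-20 - 4) + 118*52 = sqrt(-24) + 6136 = 2*I*sqrt(6) + 6136 = 6136 + 2*I*sqrt(6)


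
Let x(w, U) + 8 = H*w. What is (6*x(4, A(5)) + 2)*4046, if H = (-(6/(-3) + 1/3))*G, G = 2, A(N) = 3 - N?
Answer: 137564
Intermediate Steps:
H = 10/3 (H = -(6/(-3) + 1/3)*2 = -(6*(-⅓) + 1*(⅓))*2 = -(-2 + ⅓)*2 = -1*(-5/3)*2 = (5/3)*2 = 10/3 ≈ 3.3333)
x(w, U) = -8 + 10*w/3
(6*x(4, A(5)) + 2)*4046 = (6*(-8 + (10/3)*4) + 2)*4046 = (6*(-8 + 40/3) + 2)*4046 = (6*(16/3) + 2)*4046 = (32 + 2)*4046 = 34*4046 = 137564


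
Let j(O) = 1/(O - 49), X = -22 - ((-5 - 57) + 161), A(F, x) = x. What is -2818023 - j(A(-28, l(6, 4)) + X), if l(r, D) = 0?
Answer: -479063909/170 ≈ -2.8180e+6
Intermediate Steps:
X = -121 (X = -22 - (-62 + 161) = -22 - 1*99 = -22 - 99 = -121)
j(O) = 1/(-49 + O)
-2818023 - j(A(-28, l(6, 4)) + X) = -2818023 - 1/(-49 + (0 - 121)) = -2818023 - 1/(-49 - 121) = -2818023 - 1/(-170) = -2818023 - 1*(-1/170) = -2818023 + 1/170 = -479063909/170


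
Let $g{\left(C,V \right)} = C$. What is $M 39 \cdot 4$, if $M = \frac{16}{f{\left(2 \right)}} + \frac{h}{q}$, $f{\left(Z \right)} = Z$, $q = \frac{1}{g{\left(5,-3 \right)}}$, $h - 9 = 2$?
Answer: $9828$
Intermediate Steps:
$h = 11$ ($h = 9 + 2 = 11$)
$q = \frac{1}{5} \approx 0.2$
$M = 63$ ($M = \frac{16}{2} + 11 \frac{1}{\frac{1}{5}} = 16 \cdot \frac{1}{2} + 11 \cdot 5 = 8 + 55 = 63$)
$M 39 \cdot 4 = 63 \cdot 39 \cdot 4 = 2457 \cdot 4 = 9828$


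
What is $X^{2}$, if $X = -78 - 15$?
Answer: $8649$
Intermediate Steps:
$X = -93$ ($X = -78 - 15 = -93$)
$X^{2} = \left(-93\right)^{2} = 8649$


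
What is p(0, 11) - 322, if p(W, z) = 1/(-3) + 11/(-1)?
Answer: -1000/3 ≈ -333.33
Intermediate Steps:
p(W, z) = -34/3 (p(W, z) = 1*(-⅓) + 11*(-1) = -⅓ - 11 = -34/3)
p(0, 11) - 322 = -34/3 - 322 = -1000/3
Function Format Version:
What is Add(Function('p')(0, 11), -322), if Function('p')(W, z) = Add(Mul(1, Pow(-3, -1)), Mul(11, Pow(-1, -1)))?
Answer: Rational(-1000, 3) ≈ -333.33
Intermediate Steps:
Function('p')(W, z) = Rational(-34, 3) (Function('p')(W, z) = Add(Mul(1, Rational(-1, 3)), Mul(11, -1)) = Add(Rational(-1, 3), -11) = Rational(-34, 3))
Add(Function('p')(0, 11), -322) = Add(Rational(-34, 3), -322) = Rational(-1000, 3)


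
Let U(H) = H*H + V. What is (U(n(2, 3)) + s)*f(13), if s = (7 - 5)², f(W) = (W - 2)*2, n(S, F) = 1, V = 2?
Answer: 154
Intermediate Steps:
U(H) = 2 + H² (U(H) = H*H + 2 = H² + 2 = 2 + H²)
f(W) = -4 + 2*W (f(W) = (-2 + W)*2 = -4 + 2*W)
s = 4 (s = 2² = 4)
(U(n(2, 3)) + s)*f(13) = ((2 + 1²) + 4)*(-4 + 2*13) = ((2 + 1) + 4)*(-4 + 26) = (3 + 4)*22 = 7*22 = 154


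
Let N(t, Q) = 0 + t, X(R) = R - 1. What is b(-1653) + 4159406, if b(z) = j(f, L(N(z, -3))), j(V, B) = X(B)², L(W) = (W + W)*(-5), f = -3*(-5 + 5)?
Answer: 277367247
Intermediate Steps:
X(R) = -1 + R
N(t, Q) = t
f = 0 (f = -3*0 = 0)
L(W) = -10*W (L(W) = (2*W)*(-5) = -10*W)
j(V, B) = (-1 + B)²
b(z) = (-1 - 10*z)²
b(-1653) + 4159406 = (1 + 10*(-1653))² + 4159406 = (1 - 16530)² + 4159406 = (-16529)² + 4159406 = 273207841 + 4159406 = 277367247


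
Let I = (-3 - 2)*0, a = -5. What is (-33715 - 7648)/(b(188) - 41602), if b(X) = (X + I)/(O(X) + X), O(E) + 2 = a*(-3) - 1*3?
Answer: 4094937/4118504 ≈ 0.99428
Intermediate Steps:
I = 0 (I = -5*0 = 0)
O(E) = 10 (O(E) = -2 + (-5*(-3) - 1*3) = -2 + (15 - 3) = -2 + 12 = 10)
b(X) = X/(10 + X) (b(X) = (X + 0)/(10 + X) = X/(10 + X))
(-33715 - 7648)/(b(188) - 41602) = (-33715 - 7648)/(188/(10 + 188) - 41602) = -41363/(188/198 - 41602) = -41363/(188*(1/198) - 41602) = -41363/(94/99 - 41602) = -41363/(-4118504/99) = -41363*(-99/4118504) = 4094937/4118504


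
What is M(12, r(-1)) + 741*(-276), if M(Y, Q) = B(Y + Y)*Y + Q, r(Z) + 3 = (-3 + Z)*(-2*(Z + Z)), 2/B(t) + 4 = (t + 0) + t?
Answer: -2249879/11 ≈ -2.0453e+5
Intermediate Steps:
B(t) = 2/(-4 + 2*t) (B(t) = 2/(-4 + ((t + 0) + t)) = 2/(-4 + (t + t)) = 2/(-4 + 2*t))
r(Z) = -3 - 4*Z*(-3 + Z) (r(Z) = -3 + (-3 + Z)*(-2*(Z + Z)) = -3 + (-3 + Z)*(-4*Z) = -3 - 4*Z*(-3 + Z))
M(Y, Q) = Q + Y/(-2 + 2*Y) (M(Y, Q) = Y/(-2 + (Y + Y)) + Q = Y/(-2 + 2*Y) + Q = Q + Y/(-2 + 2*Y))
M(12, r(-1)) + 741*(-276) = ((1/2)*12 + (-3 - 4*(-1)**2 + 12*(-1))*(-1 + 12))/(-1 + 12) + 741*(-276) = (6 + (-3 - 4*1 - 12)*11)/11 - 204516 = (6 + (-3 - 4 - 12)*11)/11 - 204516 = (6 - 19*11)/11 - 204516 = (6 - 209)/11 - 204516 = (1/11)*(-203) - 204516 = -203/11 - 204516 = -2249879/11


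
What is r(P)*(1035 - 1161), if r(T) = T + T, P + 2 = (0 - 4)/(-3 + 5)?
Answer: 1008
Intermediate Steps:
P = -4 (P = -2 + (0 - 4)/(-3 + 5) = -2 - 4/2 = -2 - 4*½ = -2 - 2 = -4)
r(T) = 2*T
r(P)*(1035 - 1161) = (2*(-4))*(1035 - 1161) = -8*(-126) = 1008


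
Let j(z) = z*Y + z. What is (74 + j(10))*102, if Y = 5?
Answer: 13668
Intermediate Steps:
j(z) = 6*z (j(z) = z*5 + z = 5*z + z = 6*z)
(74 + j(10))*102 = (74 + 6*10)*102 = (74 + 60)*102 = 134*102 = 13668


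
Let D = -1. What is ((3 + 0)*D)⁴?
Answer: 81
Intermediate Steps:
((3 + 0)*D)⁴ = ((3 + 0)*(-1))⁴ = (3*(-1))⁴ = (-3)⁴ = 81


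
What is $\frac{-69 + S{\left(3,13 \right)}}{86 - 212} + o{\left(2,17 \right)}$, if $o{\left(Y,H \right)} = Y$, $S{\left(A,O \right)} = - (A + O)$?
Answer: $\frac{337}{126} \approx 2.6746$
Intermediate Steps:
$S{\left(A,O \right)} = - A - O$
$\frac{-69 + S{\left(3,13 \right)}}{86 - 212} + o{\left(2,17 \right)} = \frac{-69 - 16}{86 - 212} + 2 = \frac{-69 - 16}{-126} + 2 = \left(-69 - 16\right) \left(- \frac{1}{126}\right) + 2 = \left(-85\right) \left(- \frac{1}{126}\right) + 2 = \frac{85}{126} + 2 = \frac{337}{126}$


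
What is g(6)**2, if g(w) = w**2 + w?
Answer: 1764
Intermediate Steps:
g(w) = w + w**2
g(6)**2 = (6*(1 + 6))**2 = (6*7)**2 = 42**2 = 1764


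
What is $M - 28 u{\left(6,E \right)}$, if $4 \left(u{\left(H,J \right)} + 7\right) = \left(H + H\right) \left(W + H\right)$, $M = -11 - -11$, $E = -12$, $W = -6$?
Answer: $196$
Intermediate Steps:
$M = 0$ ($M = -11 + 11 = 0$)
$u{\left(H,J \right)} = -7 + \frac{H \left(-6 + H\right)}{2}$ ($u{\left(H,J \right)} = -7 + \frac{\left(H + H\right) \left(-6 + H\right)}{4} = -7 + \frac{2 H \left(-6 + H\right)}{4} = -7 + \frac{H \left(-6 + H\right)}{2}$)
$M - 28 u{\left(6,E \right)} = 0 - 28 \left(-7 + \frac{6^{2}}{2} - 18\right) = 0 - 28 \left(-7 + \frac{1}{2} \cdot 36 - 18\right) = 0 - 28 \left(-7 + 18 - 18\right) = 0 - -196 = 0 + 196 = 196$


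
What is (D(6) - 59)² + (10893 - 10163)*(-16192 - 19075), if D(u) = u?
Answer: -25742101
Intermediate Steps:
(D(6) - 59)² + (10893 - 10163)*(-16192 - 19075) = (6 - 59)² + (10893 - 10163)*(-16192 - 19075) = (-53)² + 730*(-35267) = 2809 - 25744910 = -25742101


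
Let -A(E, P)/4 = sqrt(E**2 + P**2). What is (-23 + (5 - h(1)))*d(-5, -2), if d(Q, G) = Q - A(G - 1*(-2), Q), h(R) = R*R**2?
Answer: -285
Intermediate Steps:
h(R) = R**3
A(E, P) = -4*sqrt(E**2 + P**2)
d(Q, G) = Q + 4*sqrt(Q**2 + (2 + G)**2) (d(Q, G) = Q - (-4)*sqrt((G - 1*(-2))**2 + Q**2) = Q - (-4)*sqrt((G + 2)**2 + Q**2) = Q - (-4)*sqrt((2 + G)**2 + Q**2) = Q - (-4)*sqrt(Q**2 + (2 + G)**2) = Q + 4*sqrt(Q**2 + (2 + G)**2))
(-23 + (5 - h(1)))*d(-5, -2) = (-23 + (5 - 1*1**3))*(-5 + 4*sqrt((-5)**2 + (2 - 2)**2)) = (-23 + (5 - 1*1))*(-5 + 4*sqrt(25 + 0**2)) = (-23 + (5 - 1))*(-5 + 4*sqrt(25 + 0)) = (-23 + 4)*(-5 + 4*sqrt(25)) = -19*(-5 + 4*5) = -19*(-5 + 20) = -19*15 = -285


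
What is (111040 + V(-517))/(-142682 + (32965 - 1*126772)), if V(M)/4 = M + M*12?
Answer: -84156/236489 ≈ -0.35586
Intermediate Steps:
V(M) = 52*M (V(M) = 4*(M + M*12) = 4*(M + 12*M) = 4*(13*M) = 52*M)
(111040 + V(-517))/(-142682 + (32965 - 1*126772)) = (111040 + 52*(-517))/(-142682 + (32965 - 1*126772)) = (111040 - 26884)/(-142682 + (32965 - 126772)) = 84156/(-142682 - 93807) = 84156/(-236489) = 84156*(-1/236489) = -84156/236489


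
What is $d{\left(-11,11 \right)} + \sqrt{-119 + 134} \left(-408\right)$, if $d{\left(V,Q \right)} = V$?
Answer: $-11 - 408 \sqrt{15} \approx -1591.2$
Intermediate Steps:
$d{\left(-11,11 \right)} + \sqrt{-119 + 134} \left(-408\right) = -11 + \sqrt{-119 + 134} \left(-408\right) = -11 + \sqrt{15} \left(-408\right) = -11 - 408 \sqrt{15}$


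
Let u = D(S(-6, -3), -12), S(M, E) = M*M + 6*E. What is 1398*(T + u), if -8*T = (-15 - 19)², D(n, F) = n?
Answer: -176847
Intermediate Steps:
S(M, E) = M² + 6*E
u = 18 (u = (-6)² + 6*(-3) = 36 - 18 = 18)
T = -289/2 (T = -(-15 - 19)²/8 = -⅛*(-34)² = -⅛*1156 = -289/2 ≈ -144.50)
1398*(T + u) = 1398*(-289/2 + 18) = 1398*(-253/2) = -176847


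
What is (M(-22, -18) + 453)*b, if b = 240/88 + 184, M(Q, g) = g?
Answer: 893490/11 ≈ 81226.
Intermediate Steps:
b = 2054/11 (b = 240*(1/88) + 184 = 30/11 + 184 = 2054/11 ≈ 186.73)
(M(-22, -18) + 453)*b = (-18 + 453)*(2054/11) = 435*(2054/11) = 893490/11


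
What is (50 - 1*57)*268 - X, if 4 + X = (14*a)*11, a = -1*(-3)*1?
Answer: -2334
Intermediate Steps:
a = 3 (a = 3*1 = 3)
X = 458 (X = -4 + (14*3)*11 = -4 + 42*11 = -4 + 462 = 458)
(50 - 1*57)*268 - X = (50 - 1*57)*268 - 1*458 = (50 - 57)*268 - 458 = -7*268 - 458 = -1876 - 458 = -2334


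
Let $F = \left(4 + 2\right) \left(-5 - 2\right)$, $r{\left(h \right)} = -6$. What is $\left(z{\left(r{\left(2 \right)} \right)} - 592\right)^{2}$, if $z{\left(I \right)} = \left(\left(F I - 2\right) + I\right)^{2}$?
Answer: $3474395136$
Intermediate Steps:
$F = -42$ ($F = 6 \left(-7\right) = -42$)
$z{\left(I \right)} = \left(-2 - 41 I\right)^{2}$ ($z{\left(I \right)} = \left(\left(- 42 I - 2\right) + I\right)^{2} = \left(\left(-2 - 42 I\right) + I\right)^{2} = \left(-2 - 41 I\right)^{2}$)
$\left(z{\left(r{\left(2 \right)} \right)} - 592\right)^{2} = \left(\left(2 + 41 \left(-6\right)\right)^{2} - 592\right)^{2} = \left(\left(2 - 246\right)^{2} - 592\right)^{2} = \left(\left(-244\right)^{2} - 592\right)^{2} = \left(59536 - 592\right)^{2} = 58944^{2} = 3474395136$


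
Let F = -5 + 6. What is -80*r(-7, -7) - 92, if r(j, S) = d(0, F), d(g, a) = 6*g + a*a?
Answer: -172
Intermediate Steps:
F = 1
d(g, a) = a² + 6*g (d(g, a) = 6*g + a² = a² + 6*g)
r(j, S) = 1 (r(j, S) = 1² + 6*0 = 1 + 0 = 1)
-80*r(-7, -7) - 92 = -80*1 - 92 = -80 - 92 = -172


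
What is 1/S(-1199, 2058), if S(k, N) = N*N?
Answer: 1/4235364 ≈ 2.3611e-7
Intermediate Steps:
S(k, N) = N²
1/S(-1199, 2058) = 1/(2058²) = 1/4235364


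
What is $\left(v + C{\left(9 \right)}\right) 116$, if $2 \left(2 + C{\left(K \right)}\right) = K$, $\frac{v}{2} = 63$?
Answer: $14906$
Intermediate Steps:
$v = 126$ ($v = 2 \cdot 63 = 126$)
$C{\left(K \right)} = -2 + \frac{K}{2}$
$\left(v + C{\left(9 \right)}\right) 116 = \left(126 + \left(-2 + \frac{1}{2} \cdot 9\right)\right) 116 = \left(126 + \left(-2 + \frac{9}{2}\right)\right) 116 = \left(126 + \frac{5}{2}\right) 116 = \frac{257}{2} \cdot 116 = 14906$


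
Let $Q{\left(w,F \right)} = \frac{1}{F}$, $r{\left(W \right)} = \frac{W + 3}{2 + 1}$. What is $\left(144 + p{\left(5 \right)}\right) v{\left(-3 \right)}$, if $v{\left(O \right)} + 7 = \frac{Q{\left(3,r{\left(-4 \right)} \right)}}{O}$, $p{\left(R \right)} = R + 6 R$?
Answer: $-1074$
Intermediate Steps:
$r{\left(W \right)} = 1 + \frac{W}{3}$ ($r{\left(W \right)} = \frac{3 + W}{3} = \left(3 + W\right) \frac{1}{3} = 1 + \frac{W}{3}$)
$p{\left(R \right)} = 7 R$
$v{\left(O \right)} = -7 - \frac{3}{O}$ ($v{\left(O \right)} = -7 + \frac{1}{\left(1 + \frac{1}{3} \left(-4\right)\right) O} = -7 + \frac{1}{\left(1 - \frac{4}{3}\right) O} = -7 + \frac{1}{\left(- \frac{1}{3}\right) O} = -7 - \frac{3}{O}$)
$\left(144 + p{\left(5 \right)}\right) v{\left(-3 \right)} = \left(144 + 7 \cdot 5\right) \left(-7 - \frac{3}{-3}\right) = \left(144 + 35\right) \left(-7 - -1\right) = 179 \left(-7 + 1\right) = 179 \left(-6\right) = -1074$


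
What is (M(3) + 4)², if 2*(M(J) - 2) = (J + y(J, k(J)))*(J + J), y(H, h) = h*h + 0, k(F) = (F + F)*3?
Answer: 974169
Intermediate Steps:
k(F) = 6*F (k(F) = (2*F)*3 = 6*F)
y(H, h) = h² (y(H, h) = h² + 0 = h²)
M(J) = 2 + J*(J + 36*J²) (M(J) = 2 + ((J + (6*J)²)*(J + J))/2 = 2 + ((J + 36*J²)*(2*J))/2 = 2 + (2*J*(J + 36*J²))/2 = 2 + J*(J + 36*J²))
(M(3) + 4)² = ((2 + 3² + 36*3³) + 4)² = ((2 + 9 + 36*27) + 4)² = ((2 + 9 + 972) + 4)² = (983 + 4)² = 987² = 974169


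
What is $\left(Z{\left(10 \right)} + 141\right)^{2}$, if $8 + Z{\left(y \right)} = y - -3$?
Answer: $21316$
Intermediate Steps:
$Z{\left(y \right)} = -5 + y$ ($Z{\left(y \right)} = -8 + \left(y - -3\right) = -8 + \left(y + 3\right) = -8 + \left(3 + y\right) = -5 + y$)
$\left(Z{\left(10 \right)} + 141\right)^{2} = \left(\left(-5 + 10\right) + 141\right)^{2} = \left(5 + 141\right)^{2} = 146^{2} = 21316$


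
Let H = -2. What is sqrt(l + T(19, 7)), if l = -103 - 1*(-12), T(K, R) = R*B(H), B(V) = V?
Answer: I*sqrt(105) ≈ 10.247*I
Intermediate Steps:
T(K, R) = -2*R (T(K, R) = R*(-2) = -2*R)
l = -91 (l = -103 + 12 = -91)
sqrt(l + T(19, 7)) = sqrt(-91 - 2*7) = sqrt(-91 - 14) = sqrt(-105) = I*sqrt(105)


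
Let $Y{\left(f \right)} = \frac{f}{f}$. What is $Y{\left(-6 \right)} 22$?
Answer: $22$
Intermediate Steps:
$Y{\left(f \right)} = 1$
$Y{\left(-6 \right)} 22 = 1 \cdot 22 = 22$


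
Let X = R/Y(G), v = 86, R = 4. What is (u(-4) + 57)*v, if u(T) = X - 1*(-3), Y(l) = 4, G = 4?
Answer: 5246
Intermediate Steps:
X = 1 (X = 4/4 = 4*(1/4) = 1)
u(T) = 4 (u(T) = 1 - 1*(-3) = 1 + 3 = 4)
(u(-4) + 57)*v = (4 + 57)*86 = 61*86 = 5246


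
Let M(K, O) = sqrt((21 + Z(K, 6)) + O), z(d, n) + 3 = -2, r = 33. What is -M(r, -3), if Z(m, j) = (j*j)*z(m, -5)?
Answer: -9*I*sqrt(2) ≈ -12.728*I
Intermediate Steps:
z(d, n) = -5 (z(d, n) = -3 - 2 = -5)
Z(m, j) = -5*j**2 (Z(m, j) = (j*j)*(-5) = j**2*(-5) = -5*j**2)
M(K, O) = sqrt(-159 + O) (M(K, O) = sqrt((21 - 5*6**2) + O) = sqrt((21 - 5*36) + O) = sqrt((21 - 180) + O) = sqrt(-159 + O))
-M(r, -3) = -sqrt(-159 - 3) = -sqrt(-162) = -9*I*sqrt(2)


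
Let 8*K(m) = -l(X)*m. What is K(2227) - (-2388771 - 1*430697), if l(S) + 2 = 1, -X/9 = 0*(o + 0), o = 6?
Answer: 22557971/8 ≈ 2.8197e+6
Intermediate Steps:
X = 0 (X = -0*(6 + 0) = -0*6 = -9*0 = 0)
l(S) = -1 (l(S) = -2 + 1 = -1)
K(m) = m/8 (K(m) = (-(-1)*m)/8 = m/8)
K(2227) - (-2388771 - 1*430697) = (⅛)*2227 - (-2388771 - 1*430697) = 2227/8 - (-2388771 - 430697) = 2227/8 - 1*(-2819468) = 2227/8 + 2819468 = 22557971/8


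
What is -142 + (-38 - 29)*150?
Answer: -10192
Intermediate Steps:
-142 + (-38 - 29)*150 = -142 - 67*150 = -142 - 10050 = -10192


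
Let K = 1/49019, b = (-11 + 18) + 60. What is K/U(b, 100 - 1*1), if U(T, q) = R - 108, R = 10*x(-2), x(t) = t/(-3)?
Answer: -3/14901776 ≈ -2.0132e-7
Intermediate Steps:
x(t) = -t/3 (x(t) = t*(-1/3) = -t/3)
R = 20/3 (R = 10*(-1/3*(-2)) = 10*(2/3) = 20/3 ≈ 6.6667)
b = 67 (b = 7 + 60 = 67)
U(T, q) = -304/3 (U(T, q) = 20/3 - 108 = -304/3)
K = 1/49019 ≈ 2.0400e-5
K/U(b, 100 - 1*1) = 1/(49019*(-304/3)) = (1/49019)*(-3/304) = -3/14901776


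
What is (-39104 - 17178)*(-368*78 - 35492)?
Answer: 3613079272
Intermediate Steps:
(-39104 - 17178)*(-368*78 - 35492) = -56282*(-28704 - 35492) = -56282*(-64196) = 3613079272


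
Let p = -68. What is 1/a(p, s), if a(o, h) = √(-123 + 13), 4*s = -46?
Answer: -I*√110/110 ≈ -0.095346*I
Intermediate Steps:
s = -23/2 (s = (¼)*(-46) = -23/2 ≈ -11.500)
a(o, h) = I*√110 (a(o, h) = √(-110) = I*√110)
1/a(p, s) = 1/(I*√110) = -I*√110/110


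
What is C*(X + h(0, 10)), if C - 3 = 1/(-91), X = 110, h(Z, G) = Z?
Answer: 29920/91 ≈ 328.79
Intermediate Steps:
C = 272/91 (C = 3 + 1/(-91) = 3 - 1/91 = 272/91 ≈ 2.9890)
C*(X + h(0, 10)) = 272*(110 + 0)/91 = (272/91)*110 = 29920/91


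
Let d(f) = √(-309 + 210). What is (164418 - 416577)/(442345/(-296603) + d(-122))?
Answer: 33083476152611565/8905029720316 + 66549808027397493*I*√11/8905029720316 ≈ 3715.1 + 24786.0*I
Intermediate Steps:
d(f) = 3*I*√11 (d(f) = √(-99) = 3*I*√11)
(164418 - 416577)/(442345/(-296603) + d(-122)) = (164418 - 416577)/(442345/(-296603) + 3*I*√11) = -252159/(442345*(-1/296603) + 3*I*√11) = -252159/(-442345/296603 + 3*I*√11)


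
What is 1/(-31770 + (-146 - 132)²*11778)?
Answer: 1/536063892 ≈ 1.8654e-9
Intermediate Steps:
1/(-31770 + (-146 - 132)²*11778) = (1/11778)/(-31770 + (-278)²) = (1/11778)/(-31770 + 77284) = (1/11778)/45514 = (1/45514)*(1/11778) = 1/536063892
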